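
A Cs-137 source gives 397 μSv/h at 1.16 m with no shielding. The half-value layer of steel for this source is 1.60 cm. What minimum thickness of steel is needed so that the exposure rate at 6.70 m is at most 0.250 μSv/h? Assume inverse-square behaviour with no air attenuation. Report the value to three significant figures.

At 6.70 m, distance alone gives 397 × (1.16/6.70)² = 397 × 0.02998 = 11.90 μSv/h.
Further attenuation needed: 11.90/0.250 = 47.60.
n = log₂(47.60) = 5.573 half-value layers.
Thickness = 5.573 × 1.60 cm = 8.917 cm.

8.92 cm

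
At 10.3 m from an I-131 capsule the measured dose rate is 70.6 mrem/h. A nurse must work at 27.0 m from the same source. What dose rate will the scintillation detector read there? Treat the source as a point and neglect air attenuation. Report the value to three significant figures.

Using I₁d₁² = I₂d₂², scaling from 10.3 m to 27.0 m:
70.6 × (10.3/27.0)² = 70.6 × 0.1455 = 10.27 mrem/h.

10.3 mrem/h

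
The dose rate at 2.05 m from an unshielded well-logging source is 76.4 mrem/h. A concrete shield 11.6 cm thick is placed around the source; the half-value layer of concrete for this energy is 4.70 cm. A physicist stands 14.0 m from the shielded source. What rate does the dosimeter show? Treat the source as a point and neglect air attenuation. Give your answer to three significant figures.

Distance alone: 76.4 × (2.05/14.0)² = 76.4 × 0.02144 = 1.638 mrem/h.
Shield: 11.6/4.70 = 2.468 half-value layers → attenuation 2^(−2.468) = 0.1807.
Combined: 1.638 × 0.1807 = 0.2960 mrem/h.

0.296 mrem/h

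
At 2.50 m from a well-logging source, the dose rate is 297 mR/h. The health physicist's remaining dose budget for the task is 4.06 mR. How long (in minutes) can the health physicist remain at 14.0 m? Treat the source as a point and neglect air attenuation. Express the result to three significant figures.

Intensity scales as (d₁/d₂)², so rate at 14.0 m:
(2.50/14.0)² = 0.03189, so 297 × 0.03189 = 9.471 mR/h.
Stay time = 4.06 mR ÷ 9.471 mR/h = 0.4287 h = 25.72 min.

25.7 min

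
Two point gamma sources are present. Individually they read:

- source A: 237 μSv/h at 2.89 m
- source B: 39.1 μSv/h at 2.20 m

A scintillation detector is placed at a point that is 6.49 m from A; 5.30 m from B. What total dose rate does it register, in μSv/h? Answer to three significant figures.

Each source contributes Iᵢ·(dᵢ/rᵢ)²; contributions add.
A: 237 × (2.89/6.49)² = 47.00 μSv/h
B: 39.1 × (2.20/5.30)² = 6.737 μSv/h
Total = 47.00 + 6.737 = 53.74 μSv/h.

53.7 μSv/h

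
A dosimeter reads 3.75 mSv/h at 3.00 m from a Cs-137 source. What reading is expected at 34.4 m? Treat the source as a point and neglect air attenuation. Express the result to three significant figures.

0.0285 mSv/h

Intensity scales as (d₁/d₂)², so the rate at 34.4 m is
3.75 × (3.00/34.4)² = 3.75 × 0.007605 = 0.02852 mSv/h.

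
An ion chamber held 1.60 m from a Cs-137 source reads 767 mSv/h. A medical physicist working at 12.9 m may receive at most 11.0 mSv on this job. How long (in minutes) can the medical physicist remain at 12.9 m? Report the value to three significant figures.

55.9 min

Applying the 1/r² law, rate at 12.9 m:
(1.60/12.9)² = 0.01538, so 767 × 0.01538 = 11.80 mSv/h.
Stay time = 11.0 mSv ÷ 11.80 mSv/h = 0.9322 h = 55.93 min.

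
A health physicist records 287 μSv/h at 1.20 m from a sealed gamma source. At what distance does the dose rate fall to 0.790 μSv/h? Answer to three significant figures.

Since intensity falls as 1/r², d₂ = d₁·√(I₁/I₂).
I₁/I₂ = 287/0.790 = 363.3, so d₂ = 1.20 × √363.3 = 22.87 m.

22.9 m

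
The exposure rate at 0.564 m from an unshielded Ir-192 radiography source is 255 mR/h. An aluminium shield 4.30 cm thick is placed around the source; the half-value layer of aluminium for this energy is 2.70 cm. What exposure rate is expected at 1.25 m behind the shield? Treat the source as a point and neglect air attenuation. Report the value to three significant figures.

Distance alone: 255 × (0.564/1.25)² = 255 × 0.2036 = 51.92 mR/h.
Shield: 4.30/2.70 = 1.593 half-value layers → attenuation 2^(−1.593) = 0.3315.
Combined: 51.92 × 0.3315 = 17.21 mR/h.

17.2 mR/h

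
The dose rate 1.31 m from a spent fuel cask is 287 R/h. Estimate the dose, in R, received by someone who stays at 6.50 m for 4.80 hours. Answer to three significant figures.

By the inverse-square law, rate at 6.50 m:
(1.31/6.50)² = 0.04062, so 287 × 0.04062 = 11.66 R/h.
Dose = rate × time = 11.66 R/h × 4.800 h = 55.97 R.

56.0 R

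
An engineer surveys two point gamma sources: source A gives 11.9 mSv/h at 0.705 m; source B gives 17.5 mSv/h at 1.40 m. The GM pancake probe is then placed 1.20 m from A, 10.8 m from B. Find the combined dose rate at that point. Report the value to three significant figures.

4.40 mSv/h

By superposition, sum each source's inverse-square contribution:
A: 11.9 × (0.705/1.20)² = 4.107 mSv/h
B: 17.5 × (1.40/10.8)² = 0.2941 mSv/h
Total = 4.107 + 0.2941 = 4.401 mSv/h.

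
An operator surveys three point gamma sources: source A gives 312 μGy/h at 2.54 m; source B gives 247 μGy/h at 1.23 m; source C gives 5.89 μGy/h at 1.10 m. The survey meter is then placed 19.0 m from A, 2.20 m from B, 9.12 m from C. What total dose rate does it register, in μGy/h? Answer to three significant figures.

By superposition, sum each source's inverse-square contribution:
A: 312 × (2.54/19.0)² = 5.576 μGy/h
B: 247 × (1.23/2.20)² = 77.21 μGy/h
C: 5.89 × (1.10/9.12)² = 0.08569 μGy/h
Total = 5.576 + 77.21 + 0.08569 = 82.87 μGy/h.

82.9 μGy/h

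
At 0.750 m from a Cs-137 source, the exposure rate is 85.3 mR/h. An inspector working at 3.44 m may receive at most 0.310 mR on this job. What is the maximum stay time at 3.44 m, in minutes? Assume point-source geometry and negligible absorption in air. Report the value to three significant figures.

4.59 min

By the inverse-square law, rate at 3.44 m:
(0.750/3.44)² = 0.04753, so 85.3 × 0.04753 = 4.054 mR/h.
Stay time = 0.310 mR ÷ 4.054 mR/h = 0.07647 h = 4.588 min.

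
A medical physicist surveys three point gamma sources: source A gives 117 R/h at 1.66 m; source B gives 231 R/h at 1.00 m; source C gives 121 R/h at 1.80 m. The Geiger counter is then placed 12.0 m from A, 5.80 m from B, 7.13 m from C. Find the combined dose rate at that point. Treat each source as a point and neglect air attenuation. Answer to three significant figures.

16.8 R/h

Each source contributes Iᵢ·(dᵢ/rᵢ)²; contributions add.
A: 117 × (1.66/12.0)² = 2.239 R/h
B: 231 × (1.00/5.80)² = 6.867 R/h
C: 121 × (1.80/7.13)² = 7.712 R/h
Total = 2.239 + 6.867 + 7.712 = 16.82 R/h.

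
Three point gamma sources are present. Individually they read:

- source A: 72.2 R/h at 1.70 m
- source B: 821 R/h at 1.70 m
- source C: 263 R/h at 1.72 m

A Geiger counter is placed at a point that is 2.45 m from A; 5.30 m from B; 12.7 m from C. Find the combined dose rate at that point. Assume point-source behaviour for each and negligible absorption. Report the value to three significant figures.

124 R/h

Each source contributes Iᵢ·(dᵢ/rᵢ)²; contributions add.
A: 72.2 × (1.70/2.45)² = 34.76 R/h
B: 821 × (1.70/5.30)² = 84.47 R/h
C: 263 × (1.72/12.7)² = 4.824 R/h
Total = 34.76 + 84.47 + 4.824 = 124.1 R/h.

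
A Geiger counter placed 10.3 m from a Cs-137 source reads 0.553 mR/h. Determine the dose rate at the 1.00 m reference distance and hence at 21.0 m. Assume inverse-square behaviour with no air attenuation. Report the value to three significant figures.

58.7 mR/h; 0.133 mR/h

Since intensity falls as 1/r²,
At 1.00 m: 0.553 × (10.3/1.00)² = 0.553 × 106.1 = 58.67 mR/h
At 21.0 m: 58.67 × (1.00/21.0)² = 58.67 × 0.002268 = 0.1331 mR/h.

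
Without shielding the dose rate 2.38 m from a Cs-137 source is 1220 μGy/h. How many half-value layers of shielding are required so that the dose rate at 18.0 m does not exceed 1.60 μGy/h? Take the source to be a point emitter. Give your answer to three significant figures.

3.74 half-value layers

At 18.0 m, distance alone gives 1220 × (2.38/18.0)² = 1220 × 0.01748 = 21.33 μGy/h.
Further attenuation needed: 21.33/1.60 = 13.33.
n = log₂(13.33) = 3.737 half-value layers.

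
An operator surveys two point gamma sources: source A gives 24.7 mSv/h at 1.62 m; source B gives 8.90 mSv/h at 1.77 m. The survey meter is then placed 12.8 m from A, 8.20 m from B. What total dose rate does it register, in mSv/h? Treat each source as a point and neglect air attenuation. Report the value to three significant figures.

By superposition, sum each source's inverse-square contribution:
A: 24.7 × (1.62/12.8)² = 0.3956 mSv/h
B: 8.90 × (1.77/8.20)² = 0.4147 mSv/h
Total = 0.3956 + 0.4147 = 0.8103 mSv/h.

0.810 mSv/h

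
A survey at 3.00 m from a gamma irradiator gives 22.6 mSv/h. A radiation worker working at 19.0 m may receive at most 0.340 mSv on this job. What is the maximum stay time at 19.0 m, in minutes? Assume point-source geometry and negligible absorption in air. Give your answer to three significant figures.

36.2 min

By the inverse-square law, rate at 19.0 m:
22.6 × (3.00/19.0)² = 22.6 × 0.02493 = 0.5634 mSv/h.
Stay time = 0.340 mSv ÷ 0.5634 mSv/h = 0.6035 h = 36.21 min.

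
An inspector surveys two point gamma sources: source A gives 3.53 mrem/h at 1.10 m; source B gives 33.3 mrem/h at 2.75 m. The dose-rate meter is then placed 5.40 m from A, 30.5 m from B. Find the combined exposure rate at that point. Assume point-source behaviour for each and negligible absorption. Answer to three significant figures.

0.417 mrem/h

Each source contributes Iᵢ·(dᵢ/rᵢ)²; contributions add.
A: 3.53 × (1.10/5.40)² = 0.1465 mrem/h
B: 33.3 × (2.75/30.5)² = 0.2707 mrem/h
Total = 0.1465 + 0.2707 = 0.4172 mrem/h.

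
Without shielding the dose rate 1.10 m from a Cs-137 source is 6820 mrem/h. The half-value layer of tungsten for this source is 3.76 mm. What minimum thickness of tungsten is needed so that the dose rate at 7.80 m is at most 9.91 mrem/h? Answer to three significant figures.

14.2 mm

At 7.80 m, distance alone gives (1.10/7.80)² = 0.01989, so 6820 × 0.01989 = 135.6 mrem/h.
Further attenuation needed: 135.6/9.91 = 13.68.
n = log₂(13.68) = 3.774 half-value layers.
Thickness = 3.774 × 3.76 mm = 14.19 mm.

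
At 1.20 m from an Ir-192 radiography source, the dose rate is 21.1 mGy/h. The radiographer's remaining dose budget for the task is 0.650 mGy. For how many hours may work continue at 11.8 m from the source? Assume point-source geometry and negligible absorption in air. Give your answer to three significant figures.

Applying the 1/r² law, rate at 11.8 m:
21.1 × (1.20/11.8)² = 21.1 × 0.01034 = 0.2182 mGy/h.
Stay time = 0.650 mGy ÷ 0.2182 mGy/h = 2.979 h.

2.98 h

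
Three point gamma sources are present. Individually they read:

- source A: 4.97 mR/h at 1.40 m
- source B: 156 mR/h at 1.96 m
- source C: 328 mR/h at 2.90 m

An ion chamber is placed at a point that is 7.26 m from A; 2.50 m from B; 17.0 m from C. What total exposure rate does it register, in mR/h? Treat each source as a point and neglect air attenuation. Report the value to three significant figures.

106 mR/h

Each source contributes Iᵢ·(dᵢ/rᵢ)²; contributions add.
A: 4.97 × (1.40/7.26)² = 0.1848 mR/h
B: 156 × (1.96/2.50)² = 95.89 mR/h
C: 328 × (2.90/17.0)² = 9.545 mR/h
Total = 0.1848 + 95.89 + 9.545 = 105.6 mR/h.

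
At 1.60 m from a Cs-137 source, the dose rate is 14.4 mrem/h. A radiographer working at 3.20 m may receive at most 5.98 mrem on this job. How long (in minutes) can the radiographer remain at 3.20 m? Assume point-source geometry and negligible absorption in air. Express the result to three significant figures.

99.7 min

Using I₁d₁² = I₂d₂², rate at 3.20 m:
(1.60/3.20)² = 0.2500, so 14.4 × 0.2500 = 3.600 mrem/h.
Stay time = 5.98 mrem ÷ 3.600 mrem/h = 1.661 h = 99.66 min.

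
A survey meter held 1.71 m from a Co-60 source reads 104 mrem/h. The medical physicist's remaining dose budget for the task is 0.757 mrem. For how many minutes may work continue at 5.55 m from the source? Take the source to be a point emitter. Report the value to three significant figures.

4.60 min

Applying the 1/r² law, rate at 5.55 m:
(1.71/5.55)² = 0.09493, so 104 × 0.09493 = 9.873 mrem/h.
Stay time = 0.757 mrem ÷ 9.873 mrem/h = 0.07667 h = 4.600 min.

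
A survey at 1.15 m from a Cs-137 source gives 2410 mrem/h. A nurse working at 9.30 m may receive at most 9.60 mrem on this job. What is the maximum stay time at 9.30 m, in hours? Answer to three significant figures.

0.261 h

Intensity scales as (d₁/d₂)², so rate at 9.30 m:
2410 × (1.15/9.30)² = 2410 × 0.01529 = 36.85 mrem/h.
Stay time = 9.60 mrem ÷ 36.85 mrem/h = 0.2605 h.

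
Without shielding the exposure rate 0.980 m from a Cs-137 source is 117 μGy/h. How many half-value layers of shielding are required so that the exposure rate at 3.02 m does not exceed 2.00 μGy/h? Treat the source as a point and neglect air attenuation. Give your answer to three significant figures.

2.62 half-value layers

At 3.02 m, distance alone gives (0.980/3.02)² = 0.1053, so 117 × 0.1053 = 12.32 μGy/h.
Further attenuation needed: 12.32/2.00 = 6.160.
n = log₂(6.160) = 2.623 half-value layers.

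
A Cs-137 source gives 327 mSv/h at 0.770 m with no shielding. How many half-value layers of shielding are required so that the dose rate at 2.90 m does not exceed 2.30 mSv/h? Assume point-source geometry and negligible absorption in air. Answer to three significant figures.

3.33 half-value layers

At 2.90 m, distance alone gives 327 × (0.770/2.90)² = 327 × 0.07050 = 23.05 mSv/h.
Further attenuation needed: 23.05/2.30 = 10.02.
n = log₂(10.02) = 3.325 half-value layers.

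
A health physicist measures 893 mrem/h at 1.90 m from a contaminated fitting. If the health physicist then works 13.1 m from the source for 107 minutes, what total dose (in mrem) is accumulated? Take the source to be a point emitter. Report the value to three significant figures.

Applying the 1/r² law, rate at 13.1 m:
(1.90/13.1)² = 0.02104, so 893 × 0.02104 = 18.79 mrem/h.
Dose = rate × time = 18.79 mrem/h × 1.783 h = 33.50 mrem.

33.5 mrem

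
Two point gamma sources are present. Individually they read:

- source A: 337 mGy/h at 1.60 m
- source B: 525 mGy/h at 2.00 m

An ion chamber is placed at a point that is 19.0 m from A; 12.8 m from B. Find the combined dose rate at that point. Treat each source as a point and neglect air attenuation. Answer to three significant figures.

15.2 mGy/h

Each source contributes Iᵢ·(dᵢ/rᵢ)²; contributions add.
A: 337 × (1.60/19.0)² = 2.390 mGy/h
B: 525 × (2.00/12.8)² = 12.82 mGy/h
Total = 2.390 + 12.82 = 15.21 mGy/h.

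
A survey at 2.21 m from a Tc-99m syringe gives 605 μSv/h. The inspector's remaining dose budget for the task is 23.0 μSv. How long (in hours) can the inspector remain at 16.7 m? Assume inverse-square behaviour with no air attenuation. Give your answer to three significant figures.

Since intensity falls as 1/r², rate at 16.7 m:
605 × (2.21/16.7)² = 605 × 0.01751 = 10.59 μSv/h.
Stay time = 23.0 μSv ÷ 10.59 μSv/h = 2.172 h.

2.17 h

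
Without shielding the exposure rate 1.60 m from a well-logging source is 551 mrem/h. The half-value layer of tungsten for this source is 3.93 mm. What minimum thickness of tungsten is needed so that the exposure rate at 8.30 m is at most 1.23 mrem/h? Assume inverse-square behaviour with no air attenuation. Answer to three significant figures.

15.9 mm

At 8.30 m, distance alone gives 551 × (1.60/8.30)² = 551 × 0.03716 = 20.48 mrem/h.
Further attenuation needed: 20.48/1.23 = 16.65.
n = log₂(16.65) = 4.057 half-value layers.
Thickness = 4.057 × 3.93 mm = 15.94 mm.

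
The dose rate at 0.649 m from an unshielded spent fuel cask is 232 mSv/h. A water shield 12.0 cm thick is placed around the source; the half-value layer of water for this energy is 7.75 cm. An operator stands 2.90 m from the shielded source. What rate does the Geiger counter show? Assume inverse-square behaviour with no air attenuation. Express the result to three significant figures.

Distance alone: 232 × (0.649/2.90)² = 232 × 0.05008 = 11.62 mSv/h.
Shield: 12.0/7.75 = 1.548 half-value layers → attenuation 2^(−1.548) = 0.3420.
Combined: 11.62 × 0.3420 = 3.974 mSv/h.

3.97 mSv/h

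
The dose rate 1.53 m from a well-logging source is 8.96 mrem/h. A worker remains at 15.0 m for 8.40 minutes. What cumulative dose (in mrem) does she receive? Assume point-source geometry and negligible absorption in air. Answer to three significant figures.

Since intensity falls as 1/r², rate at 15.0 m:
(1.53/15.0)² = 0.01040, so 8.96 × 0.01040 = 0.09318 mrem/h.
Dose = rate × time = 0.09318 mrem/h × 0.1400 h = 0.01305 mrem.

0.0131 mrem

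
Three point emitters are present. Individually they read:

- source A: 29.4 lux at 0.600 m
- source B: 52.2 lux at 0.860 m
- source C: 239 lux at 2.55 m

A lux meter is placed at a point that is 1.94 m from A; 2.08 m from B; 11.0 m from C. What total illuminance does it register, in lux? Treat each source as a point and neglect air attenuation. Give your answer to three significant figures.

24.6 lux

Each source contributes Iᵢ·(dᵢ/rᵢ)²; contributions add.
A: 29.4 × (0.600/1.94)² = 2.812 lux
B: 52.2 × (0.860/2.08)² = 8.924 lux
C: 239 × (2.55/11.0)² = 12.84 lux
Total = 2.812 + 8.924 + 12.84 = 24.58 lux.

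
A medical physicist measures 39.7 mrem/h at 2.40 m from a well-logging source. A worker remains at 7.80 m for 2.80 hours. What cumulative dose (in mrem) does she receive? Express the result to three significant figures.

10.5 mrem

Using I₁d₁² = I₂d₂², rate at 7.80 m:
(2.40/7.80)² = 0.09467, so 39.7 × 0.09467 = 3.758 mrem/h.
Dose = rate × time = 3.758 mrem/h × 2.800 h = 10.52 mrem.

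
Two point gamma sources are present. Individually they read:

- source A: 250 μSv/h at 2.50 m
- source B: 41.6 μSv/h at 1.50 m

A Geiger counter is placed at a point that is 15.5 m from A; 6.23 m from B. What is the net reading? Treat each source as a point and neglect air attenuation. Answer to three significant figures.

Each source contributes Iᵢ·(dᵢ/rᵢ)²; contributions add.
A: 250 × (2.50/15.5)² = 6.504 μSv/h
B: 41.6 × (1.50/6.23)² = 2.412 μSv/h
Total = 6.504 + 2.412 = 8.916 μSv/h.

8.92 μSv/h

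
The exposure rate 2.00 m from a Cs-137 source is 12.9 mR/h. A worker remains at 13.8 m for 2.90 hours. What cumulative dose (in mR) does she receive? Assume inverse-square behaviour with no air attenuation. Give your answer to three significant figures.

0.786 mR

By the inverse-square law, rate at 13.8 m:
12.9 × (2.00/13.8)² = 12.9 × 0.02100 = 0.2709 mR/h.
Dose = rate × time = 0.2709 mR/h × 2.900 h = 0.7856 mR.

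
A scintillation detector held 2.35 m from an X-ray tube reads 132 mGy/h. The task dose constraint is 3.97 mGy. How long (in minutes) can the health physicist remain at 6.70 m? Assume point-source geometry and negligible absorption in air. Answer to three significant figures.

By the inverse-square law, rate at 6.70 m:
(2.35/6.70)² = 0.1230, so 132 × 0.1230 = 16.24 mGy/h.
Stay time = 3.97 mGy ÷ 16.24 mGy/h = 0.2445 h = 14.67 min.

14.7 min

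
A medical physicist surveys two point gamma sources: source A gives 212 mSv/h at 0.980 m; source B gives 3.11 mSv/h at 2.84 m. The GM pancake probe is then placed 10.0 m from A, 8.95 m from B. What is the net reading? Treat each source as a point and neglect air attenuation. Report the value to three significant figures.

Each source contributes Iᵢ·(dᵢ/rᵢ)²; contributions add.
A: 212 × (0.980/10.0)² = 2.036 mSv/h
B: 3.11 × (2.84/8.95)² = 0.3131 mSv/h
Total = 2.036 + 0.3131 = 2.349 mSv/h.

2.35 mSv/h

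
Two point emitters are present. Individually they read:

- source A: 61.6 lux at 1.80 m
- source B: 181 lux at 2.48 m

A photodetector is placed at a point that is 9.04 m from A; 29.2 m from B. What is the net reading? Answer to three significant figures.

Each source contributes Iᵢ·(dᵢ/rᵢ)²; contributions add.
A: 61.6 × (1.80/9.04)² = 2.442 lux
B: 181 × (2.48/29.2)² = 1.306 lux
Total = 2.442 + 1.306 = 3.748 lux.

3.75 lux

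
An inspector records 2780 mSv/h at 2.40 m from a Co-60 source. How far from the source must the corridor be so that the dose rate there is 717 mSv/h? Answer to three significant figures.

4.73 m

Intensity scales as (d₁/d₂)², so d₂ = d₁·√(I₁/I₂).
I₁/I₂ = 2780/717 = 3.877, so d₂ = 2.40 × √3.877 = 4.726 m.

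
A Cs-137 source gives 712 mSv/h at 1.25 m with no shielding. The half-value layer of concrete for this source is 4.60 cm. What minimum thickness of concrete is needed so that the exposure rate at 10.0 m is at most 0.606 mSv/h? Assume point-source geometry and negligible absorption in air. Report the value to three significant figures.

At 10.0 m, distance alone gives (1.25/10.0)² = 0.01562, so 712 × 0.01562 = 11.12 mSv/h.
Further attenuation needed: 11.12/0.606 = 18.35.
n = log₂(18.35) = 4.198 half-value layers.
Thickness = 4.198 × 4.60 cm = 19.31 cm.

19.3 cm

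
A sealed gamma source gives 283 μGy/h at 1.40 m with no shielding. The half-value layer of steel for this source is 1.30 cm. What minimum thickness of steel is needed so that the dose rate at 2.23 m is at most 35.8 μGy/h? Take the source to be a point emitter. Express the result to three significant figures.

2.13 cm

At 2.23 m, distance alone gives 283 × (1.40/2.23)² = 283 × 0.3941 = 111.5 μGy/h.
Further attenuation needed: 111.5/35.8 = 3.115.
n = log₂(3.115) = 1.639 half-value layers.
Thickness = 1.639 × 1.30 cm = 2.131 cm.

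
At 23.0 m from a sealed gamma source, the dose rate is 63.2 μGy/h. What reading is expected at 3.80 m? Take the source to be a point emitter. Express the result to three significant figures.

Applying the 1/r² law, the rate at 3.80 m is
63.2 × (23.0/3.80)² = 63.2 × 36.63 = 2315 μGy/h.

2320 μGy/h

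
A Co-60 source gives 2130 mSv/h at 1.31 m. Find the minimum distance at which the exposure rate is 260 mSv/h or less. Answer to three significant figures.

Since intensity falls as 1/r², d₂ = d₁·√(I₁/I₂).
I₁/I₂ = 2130/260 = 8.192, so d₂ = 1.31 × √8.192 = 3.749 m.

3.75 m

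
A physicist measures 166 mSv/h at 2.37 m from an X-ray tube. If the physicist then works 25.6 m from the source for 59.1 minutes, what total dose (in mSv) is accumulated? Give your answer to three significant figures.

By the inverse-square law, rate at 25.6 m:
(2.37/25.6)² = 0.008571, so 166 × 0.008571 = 1.423 mSv/h.
Dose = rate × time = 1.423 mSv/h × 0.9850 h = 1.402 mSv.

1.40 mSv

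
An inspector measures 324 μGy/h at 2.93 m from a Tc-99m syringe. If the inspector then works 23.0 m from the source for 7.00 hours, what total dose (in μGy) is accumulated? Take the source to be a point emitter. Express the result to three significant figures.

Since intensity falls as 1/r², rate at 23.0 m:
(2.93/23.0)² = 0.01623, so 324 × 0.01623 = 5.259 μGy/h.
Dose = rate × time = 5.259 μGy/h × 7.000 h = 36.81 μGy.

36.8 μGy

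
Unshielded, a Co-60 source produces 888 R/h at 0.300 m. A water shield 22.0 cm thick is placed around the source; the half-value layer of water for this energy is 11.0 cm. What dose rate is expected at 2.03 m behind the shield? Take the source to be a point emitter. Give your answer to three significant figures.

4.85 R/h

Distance alone: (0.300/2.03)² = 0.02184, so 888 × 0.02184 = 19.39 R/h.
Shield: 22.0/11.0 = 2.000 half-value layers → attenuation 2^(−2.000) = 0.2500.
Combined: 19.39 × 0.2500 = 4.848 R/h.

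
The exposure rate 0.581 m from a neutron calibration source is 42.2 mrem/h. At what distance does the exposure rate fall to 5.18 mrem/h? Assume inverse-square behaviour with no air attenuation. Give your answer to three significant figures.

1.66 m

Intensity scales as (d₁/d₂)², so d₂ = d₁·√(I₁/I₂).
I₁/I₂ = 42.2/5.18 = 8.147, so d₂ = 0.581 × √8.147 = 1.658 m.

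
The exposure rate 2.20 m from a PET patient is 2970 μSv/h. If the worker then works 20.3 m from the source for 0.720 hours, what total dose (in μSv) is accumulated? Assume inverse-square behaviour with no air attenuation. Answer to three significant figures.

25.1 μSv

Using I₁d₁² = I₂d₂², rate at 20.3 m:
2970 × (2.20/20.3)² = 2970 × 0.01175 = 34.90 μSv/h.
Dose = rate × time = 34.90 μSv/h × 0.7200 h = 25.13 μSv.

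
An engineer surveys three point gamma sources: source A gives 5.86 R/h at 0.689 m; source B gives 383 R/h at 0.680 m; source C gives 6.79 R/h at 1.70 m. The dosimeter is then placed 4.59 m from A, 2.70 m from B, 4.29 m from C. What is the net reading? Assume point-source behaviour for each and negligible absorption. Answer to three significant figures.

By superposition, sum each source's inverse-square contribution:
A: 5.86 × (0.689/4.59)² = 0.1320 R/h
B: 383 × (0.680/2.70)² = 24.29 R/h
C: 6.79 × (1.70/4.29)² = 1.066 R/h
Total = 0.1320 + 24.29 + 1.066 = 25.49 R/h.

25.5 R/h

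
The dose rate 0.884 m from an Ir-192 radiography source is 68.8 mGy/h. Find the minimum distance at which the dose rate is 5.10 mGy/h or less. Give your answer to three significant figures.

3.25 m

By the inverse-square law, d₂ = d₁·√(I₁/I₂).
I₁/I₂ = 68.8/5.10 = 13.49, so d₂ = 0.884 × √13.49 = 3.247 m.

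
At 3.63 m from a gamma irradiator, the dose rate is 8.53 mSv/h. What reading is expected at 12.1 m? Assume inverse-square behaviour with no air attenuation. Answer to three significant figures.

0.768 mSv/h

Using I₁d₁² = I₂d₂², the rate at 12.1 m is
(3.63/12.1)² = 0.09000, so 8.53 × 0.09000 = 0.7677 mSv/h.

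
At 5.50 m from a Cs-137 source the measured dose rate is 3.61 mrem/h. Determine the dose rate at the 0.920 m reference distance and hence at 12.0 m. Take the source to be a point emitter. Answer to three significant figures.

Using I₁d₁² = I₂d₂²,
At 0.920 m: (5.50/0.920)² = 35.74, so 3.61 × 35.74 = 129.0 mrem/h
At 12.0 m: 129.0 × (0.920/12.0)² = 129.0 × 0.005878 = 0.7583 mrem/h.

129 mrem/h; 0.758 mrem/h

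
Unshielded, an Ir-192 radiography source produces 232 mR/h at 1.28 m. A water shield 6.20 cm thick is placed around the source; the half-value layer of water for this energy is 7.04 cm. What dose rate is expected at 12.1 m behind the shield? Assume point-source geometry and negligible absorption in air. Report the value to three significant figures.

1.41 mR/h

Distance alone: (1.28/12.1)² = 0.01119, so 232 × 0.01119 = 2.596 mR/h.
Shield: 6.20/7.04 = 0.8807 half-value layers → attenuation 2^(−0.8807) = 0.5431.
Combined: 2.596 × 0.5431 = 1.410 mR/h.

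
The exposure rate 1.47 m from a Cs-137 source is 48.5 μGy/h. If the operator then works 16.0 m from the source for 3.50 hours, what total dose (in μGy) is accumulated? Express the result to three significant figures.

1.43 μGy

Since intensity falls as 1/r², rate at 16.0 m:
48.5 × (1.47/16.0)² = 48.5 × 0.008441 = 0.4094 μGy/h.
Dose = rate × time = 0.4094 μGy/h × 3.500 h = 1.433 μGy.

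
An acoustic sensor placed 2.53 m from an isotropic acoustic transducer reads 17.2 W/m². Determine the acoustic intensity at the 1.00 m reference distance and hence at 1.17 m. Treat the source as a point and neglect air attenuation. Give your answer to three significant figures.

110 W/m²; 80.4 W/m²

Intensity scales as (d₁/d₂)², so
At 1.00 m: (2.53/1.00)² = 6.401, so 17.2 × 6.401 = 110.1 W/m²
At 1.17 m: (1.00/1.17)² = 0.7305, so 110.1 × 0.7305 = 80.43 W/m².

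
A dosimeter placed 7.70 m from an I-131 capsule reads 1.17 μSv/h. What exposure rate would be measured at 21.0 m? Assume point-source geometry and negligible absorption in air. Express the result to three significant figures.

0.157 μSv/h

Intensity scales as (d₁/d₂)², so scaling from 7.70 m to 21.0 m:
(7.70/21.0)² = 0.1344, so 1.17 × 0.1344 = 0.1572 μSv/h.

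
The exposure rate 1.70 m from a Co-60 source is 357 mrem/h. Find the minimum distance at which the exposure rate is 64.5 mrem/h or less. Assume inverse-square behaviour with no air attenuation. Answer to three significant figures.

4.00 m

Since intensity falls as 1/r², d₂ = d₁·√(I₁/I₂).
I₁/I₂ = 357/64.5 = 5.535, so d₂ = 1.70 × √5.535 = 4.000 m.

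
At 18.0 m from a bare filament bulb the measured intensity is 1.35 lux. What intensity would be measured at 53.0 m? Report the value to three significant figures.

Since intensity falls as 1/r², scaling from 18.0 m to 53.0 m:
1.35 × (18.0/53.0)² = 1.35 × 0.1153 = 0.1557 lux.

0.156 lux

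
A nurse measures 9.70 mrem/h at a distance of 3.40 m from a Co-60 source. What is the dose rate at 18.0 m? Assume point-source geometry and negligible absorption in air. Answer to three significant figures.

0.346 mrem/h

Using I₁d₁² = I₂d₂², the rate at 18.0 m is
9.70 × (3.40/18.0)² = 9.70 × 0.03568 = 0.3461 mrem/h.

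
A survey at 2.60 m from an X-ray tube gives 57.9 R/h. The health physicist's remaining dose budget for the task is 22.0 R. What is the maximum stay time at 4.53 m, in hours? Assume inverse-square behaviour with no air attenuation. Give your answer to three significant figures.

Applying the 1/r² law, rate at 4.53 m:
57.9 × (2.60/4.53)² = 57.9 × 0.3294 = 19.07 R/h.
Stay time = 22.0 R ÷ 19.07 R/h = 1.154 h.

1.15 h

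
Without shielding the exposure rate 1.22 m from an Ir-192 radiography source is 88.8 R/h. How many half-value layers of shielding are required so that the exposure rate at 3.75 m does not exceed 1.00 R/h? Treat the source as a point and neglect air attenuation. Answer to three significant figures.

At 3.75 m, distance alone gives (1.22/3.75)² = 0.1058, so 88.8 × 0.1058 = 9.395 R/h.
Further attenuation needed: 9.395/1.00 = 9.395.
n = log₂(9.395) = 3.232 half-value layers.

3.23 half-value layers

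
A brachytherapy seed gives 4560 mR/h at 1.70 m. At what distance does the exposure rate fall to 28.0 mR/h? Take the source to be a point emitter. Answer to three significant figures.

Intensity scales as (d₁/d₂)², so d₂ = d₁·√(I₁/I₂).
I₁/I₂ = 4560/28.0 = 162.9, so d₂ = 1.70 × √162.9 = 21.70 m.

21.7 m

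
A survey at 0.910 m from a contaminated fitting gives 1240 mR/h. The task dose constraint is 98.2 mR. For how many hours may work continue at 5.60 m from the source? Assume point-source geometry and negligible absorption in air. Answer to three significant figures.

3.00 h

By the inverse-square law, rate at 5.60 m:
(0.910/5.60)² = 0.02641, so 1240 × 0.02641 = 32.75 mR/h.
Stay time = 98.2 mR ÷ 32.75 mR/h = 2.998 h.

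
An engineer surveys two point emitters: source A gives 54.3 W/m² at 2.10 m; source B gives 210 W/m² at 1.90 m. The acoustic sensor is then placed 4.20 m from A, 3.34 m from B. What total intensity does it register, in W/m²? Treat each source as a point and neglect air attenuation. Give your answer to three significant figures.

By superposition, sum each source's inverse-square contribution:
A: 54.3 × (2.10/4.20)² = 13.57 W/m²
B: 210 × (1.90/3.34)² = 67.96 W/m²
Total = 13.57 + 67.96 = 81.53 W/m².

81.5 W/m²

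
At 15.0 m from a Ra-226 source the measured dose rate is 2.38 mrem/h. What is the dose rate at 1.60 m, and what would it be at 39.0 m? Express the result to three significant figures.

209 mrem/h; 0.352 mrem/h

Using I₁d₁² = I₂d₂²,
At 1.60 m: (15.0/1.60)² = 87.89, so 2.38 × 87.89 = 209.2 mrem/h
At 39.0 m: 209.2 × (1.60/39.0)² = 209.2 × 0.001683 = 0.3521 mrem/h.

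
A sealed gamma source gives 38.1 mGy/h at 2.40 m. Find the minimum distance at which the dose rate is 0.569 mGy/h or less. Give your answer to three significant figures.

19.6 m

Since intensity falls as 1/r², d₂ = d₁·√(I₁/I₂).
I₁/I₂ = 38.1/0.569 = 66.96, so d₂ = 2.40 × √66.96 = 19.64 m.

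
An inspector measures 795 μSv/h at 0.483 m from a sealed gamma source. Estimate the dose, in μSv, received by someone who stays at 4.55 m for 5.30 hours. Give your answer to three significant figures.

47.5 μSv

Using I₁d₁² = I₂d₂², rate at 4.55 m:
795 × (0.483/4.55)² = 795 × 0.01127 = 8.960 μSv/h.
Dose = rate × time = 8.960 μSv/h × 5.300 h = 47.49 μSv.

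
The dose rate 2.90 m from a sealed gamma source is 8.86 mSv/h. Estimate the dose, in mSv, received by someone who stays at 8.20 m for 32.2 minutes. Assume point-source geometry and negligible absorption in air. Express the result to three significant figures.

0.595 mSv

By the inverse-square law, rate at 8.20 m:
(2.90/8.20)² = 0.1251, so 8.86 × 0.1251 = 1.108 mSv/h.
Dose = rate × time = 1.108 mSv/h × 0.5367 h = 0.5947 mSv.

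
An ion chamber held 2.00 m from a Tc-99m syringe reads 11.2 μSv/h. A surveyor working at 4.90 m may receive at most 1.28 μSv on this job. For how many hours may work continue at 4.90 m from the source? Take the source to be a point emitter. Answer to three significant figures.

0.686 h

By the inverse-square law, rate at 4.90 m:
11.2 × (2.00/4.90)² = 11.2 × 0.1666 = 1.866 μSv/h.
Stay time = 1.28 μSv ÷ 1.866 μSv/h = 0.6860 h.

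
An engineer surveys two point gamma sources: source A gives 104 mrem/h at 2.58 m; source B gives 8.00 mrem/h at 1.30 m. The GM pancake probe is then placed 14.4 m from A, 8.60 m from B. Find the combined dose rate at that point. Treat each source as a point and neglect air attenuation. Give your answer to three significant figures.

3.52 mrem/h

By superposition, sum each source's inverse-square contribution:
A: 104 × (2.58/14.4)² = 3.338 mrem/h
B: 8.00 × (1.30/8.60)² = 0.1828 mrem/h
Total = 3.338 + 0.1828 = 3.521 mrem/h.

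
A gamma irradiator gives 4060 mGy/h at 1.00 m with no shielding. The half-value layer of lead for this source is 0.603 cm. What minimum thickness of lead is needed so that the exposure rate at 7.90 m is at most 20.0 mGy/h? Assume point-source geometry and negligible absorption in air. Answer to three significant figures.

At 7.90 m, distance alone gives (1.00/7.90)² = 0.01602, so 4060 × 0.01602 = 65.04 mGy/h.
Further attenuation needed: 65.04/20.0 = 3.252.
n = log₂(3.252) = 1.701 half-value layers.
Thickness = 1.701 × 0.603 cm = 1.026 cm.

1.03 cm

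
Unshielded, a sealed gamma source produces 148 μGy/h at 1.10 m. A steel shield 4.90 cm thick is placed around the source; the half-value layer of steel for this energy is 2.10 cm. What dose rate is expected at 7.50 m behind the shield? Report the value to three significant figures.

0.632 μGy/h

Distance alone: (1.10/7.50)² = 0.02151, so 148 × 0.02151 = 3.183 μGy/h.
Shield: 4.90/2.10 = 2.333 half-value layers → attenuation 2^(−2.333) = 0.1985.
Combined: 3.183 × 0.1985 = 0.6318 μGy/h.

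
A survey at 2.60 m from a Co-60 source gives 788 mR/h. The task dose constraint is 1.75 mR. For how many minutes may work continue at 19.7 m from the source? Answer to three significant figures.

7.65 min

Using I₁d₁² = I₂d₂², rate at 19.7 m:
788 × (2.60/19.7)² = 788 × 0.01742 = 13.73 mR/h.
Stay time = 1.75 mR ÷ 13.73 mR/h = 0.1275 h = 7.650 min.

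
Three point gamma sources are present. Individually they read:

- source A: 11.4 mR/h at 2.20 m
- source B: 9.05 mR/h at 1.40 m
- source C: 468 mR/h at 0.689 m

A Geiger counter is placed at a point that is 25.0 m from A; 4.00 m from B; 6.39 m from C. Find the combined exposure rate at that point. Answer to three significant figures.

6.64 mR/h

Each source contributes Iᵢ·(dᵢ/rᵢ)²; contributions add.
A: 11.4 × (2.20/25.0)² = 0.08828 mR/h
B: 9.05 × (1.40/4.00)² = 1.109 mR/h
C: 468 × (0.689/6.39)² = 5.441 mR/h
Total = 0.08828 + 1.109 + 5.441 = 6.638 mR/h.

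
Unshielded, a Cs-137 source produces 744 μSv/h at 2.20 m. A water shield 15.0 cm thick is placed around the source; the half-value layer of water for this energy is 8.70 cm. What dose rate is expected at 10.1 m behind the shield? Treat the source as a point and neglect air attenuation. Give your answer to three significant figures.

10.7 μSv/h

Distance alone: (2.20/10.1)² = 0.04745, so 744 × 0.04745 = 35.30 μSv/h.
Shield: 15.0/8.70 = 1.724 half-value layers → attenuation 2^(−1.724) = 0.3027.
Combined: 35.30 × 0.3027 = 10.69 μSv/h.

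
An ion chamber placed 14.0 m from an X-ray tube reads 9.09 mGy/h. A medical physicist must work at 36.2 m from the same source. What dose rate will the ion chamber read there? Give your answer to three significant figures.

1.36 mGy/h

Intensity scales as (d₁/d₂)², so scaling from 14.0 m to 36.2 m:
9.09 × (14.0/36.2)² = 9.09 × 0.1496 = 1.360 mGy/h.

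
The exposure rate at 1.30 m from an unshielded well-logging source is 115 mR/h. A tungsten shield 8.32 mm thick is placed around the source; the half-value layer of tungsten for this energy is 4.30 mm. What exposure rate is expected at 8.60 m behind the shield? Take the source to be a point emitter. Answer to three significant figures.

Distance alone: 115 × (1.30/8.60)² = 115 × 0.02285 = 2.628 mR/h.
Shield: 8.32/4.30 = 1.935 half-value layers → attenuation 2^(−1.935) = 0.2615.
Combined: 2.628 × 0.2615 = 0.6872 mR/h.

0.687 mR/h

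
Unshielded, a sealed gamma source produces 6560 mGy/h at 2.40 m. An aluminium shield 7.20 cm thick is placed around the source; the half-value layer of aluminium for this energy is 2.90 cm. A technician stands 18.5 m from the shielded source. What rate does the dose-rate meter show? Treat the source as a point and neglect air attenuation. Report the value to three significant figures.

Distance alone: (2.40/18.5)² = 0.01683, so 6560 × 0.01683 = 110.4 mGy/h.
Shield: 7.20/2.90 = 2.483 half-value layers → attenuation 2^(−2.483) = 0.1789.
Combined: 110.4 × 0.1789 = 19.75 mGy/h.

19.8 mGy/h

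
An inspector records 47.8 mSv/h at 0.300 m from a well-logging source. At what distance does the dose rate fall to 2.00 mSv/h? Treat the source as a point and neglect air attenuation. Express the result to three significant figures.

By the inverse-square law, d₂ = d₁·√(I₁/I₂).
I₁/I₂ = 47.8/2.00 = 23.90, so d₂ = 0.300 × √23.90 = 1.467 m.

1.47 m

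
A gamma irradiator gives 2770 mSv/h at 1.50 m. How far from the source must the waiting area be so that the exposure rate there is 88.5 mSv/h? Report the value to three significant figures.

Since intensity falls as 1/r², d₂ = d₁·√(I₁/I₂).
I₁/I₂ = 2770/88.5 = 31.30, so d₂ = 1.50 × √31.30 = 8.392 m.

8.39 m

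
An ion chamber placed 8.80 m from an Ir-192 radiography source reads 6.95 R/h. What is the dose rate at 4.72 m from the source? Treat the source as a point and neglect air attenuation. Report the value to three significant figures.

By the inverse-square law, scaling from 8.80 m to 4.72 m:
(8.80/4.72)² = 3.476, so 6.95 × 3.476 = 24.16 R/h.

24.2 R/h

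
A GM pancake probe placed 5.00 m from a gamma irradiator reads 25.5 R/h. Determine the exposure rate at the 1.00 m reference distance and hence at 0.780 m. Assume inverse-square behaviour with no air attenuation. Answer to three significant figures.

Using I₁d₁² = I₂d₂²,
At 1.00 m: 25.5 × (5.00/1.00)² = 25.5 × 25.00 = 637.5 R/h
At 0.780 m: (1.00/0.780)² = 1.644, so 637.5 × 1.644 = 1048 R/h.

638 R/h; 1050 R/h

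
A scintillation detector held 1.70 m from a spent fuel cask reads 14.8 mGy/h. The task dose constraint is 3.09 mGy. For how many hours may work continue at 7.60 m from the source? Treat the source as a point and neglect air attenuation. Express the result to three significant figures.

4.17 h

Applying the 1/r² law, rate at 7.60 m:
(1.70/7.60)² = 0.05003, so 14.8 × 0.05003 = 0.7404 mGy/h.
Stay time = 3.09 mGy ÷ 0.7404 mGy/h = 4.173 h.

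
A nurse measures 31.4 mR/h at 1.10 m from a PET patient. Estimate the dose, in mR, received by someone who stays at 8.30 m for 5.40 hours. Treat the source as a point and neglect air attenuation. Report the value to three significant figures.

Using I₁d₁² = I₂d₂², rate at 8.30 m:
(1.10/8.30)² = 0.01756, so 31.4 × 0.01756 = 0.5514 mR/h.
Dose = rate × time = 0.5514 mR/h × 5.400 h = 2.978 mR.

2.98 mR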